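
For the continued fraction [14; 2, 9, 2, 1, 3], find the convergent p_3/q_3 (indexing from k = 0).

Using pₖ = aₖpₖ₋₁ + pₖ₋₂, qₖ = aₖqₖ₋₁ + qₖ₋₂ (with p₋₁=1, p₋₂=0, q₋₁=0, q₋₂=1):
  k=0: a=14, p=14, q=1
  k=1: a=2, p=29, q=2
  k=2: a=9, p=275, q=19
  k=3: a=2, p=579, q=40

579/40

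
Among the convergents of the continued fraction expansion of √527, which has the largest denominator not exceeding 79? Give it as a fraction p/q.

√527 = [22; 1, 21, 1, 44, …] (period length 4).
Convergents:
  p_0/q_0 = 22/1
  p_1/q_1 = 23/1
  p_2/q_2 = 505/22
  p_3/q_3 = 528/23
  p_4/q_4 = 23737/1034
q_3 = 23 ≤ 79 < 1034 = q_4, so the answer is 528/23.

528/23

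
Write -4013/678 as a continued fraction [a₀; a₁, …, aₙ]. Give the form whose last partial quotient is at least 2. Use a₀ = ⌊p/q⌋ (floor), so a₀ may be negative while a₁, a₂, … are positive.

-4013 = -6×678 + 55
678 = 12×55 + 18
55 = 3×18 + 1
18 = 18×1 + 0  (stop)
So -4013/678 = [-6; 12, 3, 18].

[-6; 12, 3, 18]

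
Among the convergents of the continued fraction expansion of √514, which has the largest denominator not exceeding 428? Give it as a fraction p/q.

√514 = [22; 1, 2, 22, 2, 1, 44, …] (period length 6).
Convergents:
  p_0/q_0 = 22/1
  p_1/q_1 = 23/1
  p_2/q_2 = 68/3
  p_3/q_3 = 1519/67
  p_4/q_4 = 3106/137
  p_5/q_5 = 4625/204
  p_6/q_6 = 206606/9113
q_5 = 204 ≤ 428 < 9113 = q_6, so the answer is 4625/204.

4625/204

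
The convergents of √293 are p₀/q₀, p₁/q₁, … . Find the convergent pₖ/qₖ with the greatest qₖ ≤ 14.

154/9

√293 = [17; 8, 1, 1, 8, 34, …] (period length 5).
Convergents:
  p_0/q_0 = 17/1
  p_1/q_1 = 137/8
  p_2/q_2 = 154/9
  p_3/q_3 = 291/17
q_2 = 9 ≤ 14 < 17 = q_3, so the answer is 154/9.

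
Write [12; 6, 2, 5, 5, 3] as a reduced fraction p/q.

14282/1175

Using pₖ = aₖpₖ₋₁ + pₖ₋₂ and qₖ = aₖqₖ₋₁ + qₖ₋₂:
  k=0: a=12, p=12, q=1
  k=1: a=6, p=73, q=6
  k=2: a=2, p=158, q=13
  k=3: a=5, p=863, q=71
  k=4: a=5, p=4473, q=368
  k=5: a=3, p=14282, q=1175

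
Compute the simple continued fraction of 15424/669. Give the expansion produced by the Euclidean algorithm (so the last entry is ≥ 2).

15424 = 23×669 + 37
669 = 18×37 + 3
37 = 12×3 + 1
3 = 3×1 + 0  (stop)
So 15424/669 = [23; 18, 12, 3].

[23; 18, 12, 3]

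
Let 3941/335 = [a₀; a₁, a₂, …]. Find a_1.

3941 = 11·335 + 256   →  a_0 = 11
335 = 1·256 + 79   →  a_1 = 1

1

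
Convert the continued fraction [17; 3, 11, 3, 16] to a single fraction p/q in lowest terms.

29693/1714

Using pₖ = aₖpₖ₋₁ + pₖ₋₂ and qₖ = aₖqₖ₋₁ + qₖ₋₂:
  k=0: a=17, p=17, q=1
  k=1: a=3, p=52, q=3
  k=2: a=11, p=589, q=34
  k=3: a=3, p=1819, q=105
  k=4: a=16, p=29693, q=1714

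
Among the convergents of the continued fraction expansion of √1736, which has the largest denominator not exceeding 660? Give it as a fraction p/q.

√1736 = [41; 1, 1, 1, 82, …] (period length 4).
Convergents:
  p_0/q_0 = 41/1
  p_1/q_1 = 42/1
  p_2/q_2 = 83/2
  p_3/q_3 = 125/3
  p_4/q_4 = 10333/248
  p_5/q_5 = 10458/251
  p_6/q_6 = 20791/499
  p_7/q_7 = 31249/750
q_6 = 499 ≤ 660 < 750 = q_7, so the answer is 20791/499.

20791/499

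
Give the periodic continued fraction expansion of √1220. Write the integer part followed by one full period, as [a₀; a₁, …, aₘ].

a₀ = ⌊√1220⌋ = 34.
With m₀=0, d₀=1 and mₖ₊₁ = dₖaₖ − mₖ, dₖ₊₁ = (n − mₖ₊₁²)/dₖ, aₖ₊₁ = ⌊(a₀+mₖ₊₁)/dₖ₊₁⌋:
  k=1: m=34, d=64, a=1
  k=2: m=30, d=5, a=12
  k=3: m=30, d=64, a=1
  k=4: m=34, d=1, a=68
d=1 and a=2a₀=68 at k=4, so the next step gives (m, d) = (34, 64) again — its k=1 value — and the period has length 4.

[34; 1, 12, 1, 68]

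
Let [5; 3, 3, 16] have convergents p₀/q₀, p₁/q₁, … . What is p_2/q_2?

53/10

Using pₖ = aₖpₖ₋₁ + pₖ₋₂, qₖ = aₖqₖ₋₁ + qₖ₋₂ (with p₋₁=1, p₋₂=0, q₋₁=0, q₋₂=1):
  k=0: a=5, p=5, q=1
  k=1: a=3, p=16, q=3
  k=2: a=3, p=53, q=10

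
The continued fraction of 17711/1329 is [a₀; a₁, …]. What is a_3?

17711 = 13·1329 + 434   →  a_0 = 13
1329 = 3·434 + 27   →  a_1 = 3
434 = 16·27 + 2   →  a_2 = 16
27 = 13·2 + 1   →  a_3 = 13

13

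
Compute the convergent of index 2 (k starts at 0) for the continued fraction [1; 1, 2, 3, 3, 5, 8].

Using pₖ = aₖpₖ₋₁ + pₖ₋₂, qₖ = aₖqₖ₋₁ + qₖ₋₂ (with p₋₁=1, p₋₂=0, q₋₁=0, q₋₂=1):
  k=0: a=1, p=1, q=1
  k=1: a=1, p=2, q=1
  k=2: a=2, p=5, q=3

5/3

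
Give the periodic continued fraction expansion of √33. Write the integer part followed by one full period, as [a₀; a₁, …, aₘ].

a₀ = ⌊√33⌋ = 5.
With m₀=0, d₀=1 and mₖ₊₁ = dₖaₖ − mₖ, dₖ₊₁ = (n − mₖ₊₁²)/dₖ, aₖ₊₁ = ⌊(a₀+mₖ₊₁)/dₖ₊₁⌋:
  k=1: m=5, d=8, a=1
  k=2: m=3, d=3, a=2
  k=3: m=3, d=8, a=1
  k=4: m=5, d=1, a=10
d=1 and a=2a₀=10 at k=4, so the next step gives (m, d) = (5, 8) again — its k=1 value — and the period has length 4.

[5; 1, 2, 1, 10]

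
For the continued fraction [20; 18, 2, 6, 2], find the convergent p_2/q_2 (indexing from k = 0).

742/37

Using pₖ = aₖpₖ₋₁ + pₖ₋₂, qₖ = aₖqₖ₋₁ + qₖ₋₂ (with p₋₁=1, p₋₂=0, q₋₁=0, q₋₂=1):
  k=0: a=20, p=20, q=1
  k=1: a=18, p=361, q=18
  k=2: a=2, p=742, q=37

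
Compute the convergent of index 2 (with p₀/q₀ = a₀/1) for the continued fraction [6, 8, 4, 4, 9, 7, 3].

Using pₖ = aₖpₖ₋₁ + pₖ₋₂, qₖ = aₖqₖ₋₁ + qₖ₋₂ (with p₋₁=1, p₋₂=0, q₋₁=0, q₋₂=1):
  k=0: a=6, p=6, q=1
  k=1: a=8, p=49, q=8
  k=2: a=4, p=202, q=33

202/33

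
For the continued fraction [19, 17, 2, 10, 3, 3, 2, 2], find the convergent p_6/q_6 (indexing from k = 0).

Using pₖ = aₖpₖ₋₁ + pₖ₋₂, qₖ = aₖqₖ₋₁ + qₖ₋₂ (with p₋₁=1, p₋₂=0, q₋₁=0, q₋₂=1):
  k=0: a=19, p=19, q=1
  k=1: a=17, p=324, q=17
  k=2: a=2, p=667, q=35
  k=3: a=10, p=6994, q=367
  k=4: a=3, p=21649, q=1136
  k=5: a=3, p=71941, q=3775
  k=6: a=2, p=165531, q=8686

165531/8686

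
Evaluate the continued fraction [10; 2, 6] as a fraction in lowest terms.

136/13

Fold from the inside: start with 6/1.
  2 + 1/6 = 13/6
  10 + 6/13 = 136/13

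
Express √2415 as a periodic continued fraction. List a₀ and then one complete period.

a₀ = ⌊√2415⌋ = 49.
With m₀=0, d₀=1 and mₖ₊₁ = dₖaₖ − mₖ, dₖ₊₁ = (n − mₖ₊₁²)/dₖ, aₖ₊₁ = ⌊(a₀+mₖ₊₁)/dₖ₊₁⌋:
  k=1: m=49, d=14, a=7
  k=2: m=49, d=1, a=98
d=1 and a=2a₀=98 at k=2, so the next step gives (m, d) = (49, 14) again — its k=1 value — and the period has length 2.

[49; 7, 98]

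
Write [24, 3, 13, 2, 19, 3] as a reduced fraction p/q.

Using pₖ = aₖpₖ₋₁ + pₖ₋₂ and qₖ = aₖqₖ₋₁ + qₖ₋₂:
  k=0: a=24, p=24, q=1
  k=1: a=3, p=73, q=3
  k=2: a=13, p=973, q=40
  k=3: a=2, p=2019, q=83
  k=4: a=19, p=39334, q=1617
  k=5: a=3, p=120021, q=4934

120021/4934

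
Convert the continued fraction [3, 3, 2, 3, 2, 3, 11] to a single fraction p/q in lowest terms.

Using pₖ = aₖpₖ₋₁ + pₖ₋₂ and qₖ = aₖqₖ₋₁ + qₖ₋₂:
  k=0: a=3, p=3, q=1
  k=1: a=3, p=10, q=3
  k=2: a=2, p=23, q=7
  k=3: a=3, p=79, q=24
  k=4: a=2, p=181, q=55
  k=5: a=3, p=622, q=189
  k=6: a=11, p=7023, q=2134

7023/2134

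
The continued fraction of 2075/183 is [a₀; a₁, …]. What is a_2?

1

2075 = 11·183 + 62   →  a_0 = 11
183 = 2·62 + 59   →  a_1 = 2
62 = 1·59 + 3   →  a_2 = 1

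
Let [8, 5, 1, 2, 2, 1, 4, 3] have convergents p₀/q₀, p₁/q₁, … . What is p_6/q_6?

2191/268

Using pₖ = aₖpₖ₋₁ + pₖ₋₂, qₖ = aₖqₖ₋₁ + qₖ₋₂ (with p₋₁=1, p₋₂=0, q₋₁=0, q₋₂=1):
  k=0: a=8, p=8, q=1
  k=1: a=5, p=41, q=5
  k=2: a=1, p=49, q=6
  k=3: a=2, p=139, q=17
  k=4: a=2, p=327, q=40
  k=5: a=1, p=466, q=57
  k=6: a=4, p=2191, q=268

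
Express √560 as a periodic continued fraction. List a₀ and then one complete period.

[23; 1, 1, 1, 46]

a₀ = ⌊√560⌋ = 23.
With m₀=0, d₀=1 and mₖ₊₁ = dₖaₖ − mₖ, dₖ₊₁ = (n − mₖ₊₁²)/dₖ, aₖ₊₁ = ⌊(a₀+mₖ₊₁)/dₖ₊₁⌋:
  k=1: m=23, d=31, a=1
  k=2: m=8, d=16, a=1
  k=3: m=8, d=31, a=1
  k=4: m=23, d=1, a=46
d=1 and a=2a₀=46 at k=4, so the next step gives (m, d) = (23, 31) again — its k=1 value — and the period has length 4.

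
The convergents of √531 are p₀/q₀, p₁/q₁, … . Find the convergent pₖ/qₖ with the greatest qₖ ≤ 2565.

24403/1059

√531 = [23; 23, 46, …] (period length 2).
Convergents:
  p_0/q_0 = 23/1
  p_1/q_1 = 530/23
  p_2/q_2 = 24403/1059
  p_3/q_3 = 561799/24380
q_2 = 1059 ≤ 2565 < 24380 = q_3, so the answer is 24403/1059.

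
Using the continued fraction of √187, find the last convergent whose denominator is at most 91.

√187 = [13; 1, 2, 13, 2, 1, 26, …] (period length 6).
Convergents:
  p_0/q_0 = 13/1
  p_1/q_1 = 14/1
  p_2/q_2 = 41/3
  p_3/q_3 = 547/40
  p_4/q_4 = 1135/83
  p_5/q_5 = 1682/123
q_4 = 83 ≤ 91 < 123 = q_5, so the answer is 1135/83.

1135/83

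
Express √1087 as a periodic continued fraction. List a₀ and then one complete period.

a₀ = ⌊√1087⌋ = 32.
With m₀=0, d₀=1 and mₖ₊₁ = dₖaₖ − mₖ, dₖ₊₁ = (n − mₖ₊₁²)/dₖ, aₖ₊₁ = ⌊(a₀+mₖ₊₁)/dₖ₊₁⌋:
  k=1: m=32, d=63, a=1
  k=2: m=31, d=2, a=31
  k=3: m=31, d=63, a=1
  k=4: m=32, d=1, a=64
d=1 and a=2a₀=64 at k=4, so the next step gives (m, d) = (32, 63) again — its k=1 value — and the period has length 4.

[32; 1, 31, 1, 64]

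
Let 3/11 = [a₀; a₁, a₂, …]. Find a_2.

3 = 0·11 + 3   →  a_0 = 0
11 = 3·3 + 2   →  a_1 = 3
3 = 1·2 + 1   →  a_2 = 1

1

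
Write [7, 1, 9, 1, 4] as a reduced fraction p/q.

Using pₖ = aₖpₖ₋₁ + pₖ₋₂ and qₖ = aₖqₖ₋₁ + qₖ₋₂:
  k=0: a=7, p=7, q=1
  k=1: a=1, p=8, q=1
  k=2: a=9, p=79, q=10
  k=3: a=1, p=87, q=11
  k=4: a=4, p=427, q=54

427/54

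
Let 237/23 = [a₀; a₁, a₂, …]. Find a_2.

237 = 10·23 + 7   →  a_0 = 10
23 = 3·7 + 2   →  a_1 = 3
7 = 3·2 + 1   →  a_2 = 3

3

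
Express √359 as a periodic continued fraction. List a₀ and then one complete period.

[18; 1, 17, 1, 36]

a₀ = ⌊√359⌋ = 18.
With m₀=0, d₀=1 and mₖ₊₁ = dₖaₖ − mₖ, dₖ₊₁ = (n − mₖ₊₁²)/dₖ, aₖ₊₁ = ⌊(a₀+mₖ₊₁)/dₖ₊₁⌋:
  k=1: m=18, d=35, a=1
  k=2: m=17, d=2, a=17
  k=3: m=17, d=35, a=1
  k=4: m=18, d=1, a=36
d=1 and a=2a₀=36 at k=4, so the next step gives (m, d) = (18, 35) again — its k=1 value — and the period has length 4.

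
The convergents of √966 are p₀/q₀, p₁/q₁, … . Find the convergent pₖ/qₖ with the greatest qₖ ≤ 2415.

57499/1850

√966 = [31; 12, 2, 2, 2, 12, 62, …] (period length 6).
Convergents:
  p_0/q_0 = 31/1
  p_1/q_1 = 373/12
  p_2/q_2 = 777/25
  p_3/q_3 = 1927/62
  p_4/q_4 = 4631/149
  p_5/q_5 = 57499/1850
  p_6/q_6 = 3569569/114849
q_5 = 1850 ≤ 2415 < 114849 = q_6, so the answer is 57499/1850.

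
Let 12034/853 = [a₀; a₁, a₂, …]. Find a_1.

12034 = 14·853 + 92   →  a_0 = 14
853 = 9·92 + 25   →  a_1 = 9

9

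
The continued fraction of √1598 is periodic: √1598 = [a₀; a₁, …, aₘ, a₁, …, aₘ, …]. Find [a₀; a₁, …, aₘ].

a₀ = ⌊√1598⌋ = 39.
With m₀=0, d₀=1 and mₖ₊₁ = dₖaₖ − mₖ, dₖ₊₁ = (n − mₖ₊₁²)/dₖ, aₖ₊₁ = ⌊(a₀+mₖ₊₁)/dₖ₊₁⌋:
  k=1: m=39, d=77, a=1
  k=2: m=38, d=2, a=38
  k=3: m=38, d=77, a=1
  k=4: m=39, d=1, a=78
d=1 and a=2a₀=78 at k=4, so the next step gives (m, d) = (39, 77) again — its k=1 value — and the period has length 4.

[39; 1, 38, 1, 78]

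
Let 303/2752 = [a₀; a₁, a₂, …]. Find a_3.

8

303 = 0·2752 + 303   →  a_0 = 0
2752 = 9·303 + 25   →  a_1 = 9
303 = 12·25 + 3   →  a_2 = 12
25 = 8·3 + 1   →  a_3 = 8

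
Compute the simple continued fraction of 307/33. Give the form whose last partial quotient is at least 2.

307 = 9*33 + 10
33 = 3*10 + 3
10 = 3*3 + 1
3 = 3*1 + 0  (stop)
So 307/33 = [9; 3, 3, 3].

[9; 3, 3, 3]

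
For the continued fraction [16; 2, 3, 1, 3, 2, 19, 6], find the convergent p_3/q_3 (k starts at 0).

148/9

Using pₖ = aₖpₖ₋₁ + pₖ₋₂, qₖ = aₖqₖ₋₁ + qₖ₋₂ (with p₋₁=1, p₋₂=0, q₋₁=0, q₋₂=1):
  k=0: a=16, p=16, q=1
  k=1: a=2, p=33, q=2
  k=2: a=3, p=115, q=7
  k=3: a=1, p=148, q=9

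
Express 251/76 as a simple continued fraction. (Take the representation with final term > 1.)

[3; 3, 3, 3, 2]

251 = 3*76 + 23
76 = 3*23 + 7
23 = 3*7 + 2
7 = 3*2 + 1
2 = 2*1 + 0  (stop)
So 251/76 = [3; 3, 3, 3, 2].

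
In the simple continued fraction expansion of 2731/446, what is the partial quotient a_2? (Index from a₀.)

9

2731 = 6·446 + 55   →  a_0 = 6
446 = 8·55 + 6   →  a_1 = 8
55 = 9·6 + 1   →  a_2 = 9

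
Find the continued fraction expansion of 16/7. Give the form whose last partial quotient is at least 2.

16 = 2×7 + 2
7 = 3×2 + 1
2 = 2×1 + 0  (stop)
So 16/7 = [2; 3, 2].

[2; 3, 2]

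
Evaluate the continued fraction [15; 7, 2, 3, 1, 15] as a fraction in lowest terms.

15997/1057

Fold from the inside: start with 15/1.
  1 + 1/15 = 16/15
  3 + 15/16 = 63/16
  2 + 16/63 = 142/63
  7 + 63/142 = 1057/142
  15 + 142/1057 = 15997/1057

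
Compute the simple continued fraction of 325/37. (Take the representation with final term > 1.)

325 = 8×37 + 29
37 = 1×29 + 8
29 = 3×8 + 5
8 = 1×5 + 3
5 = 1×3 + 2
3 = 1×2 + 1
2 = 2×1 + 0  (stop)
So 325/37 = [8; 1, 3, 1, 1, 1, 2].

[8; 1, 3, 1, 1, 1, 2]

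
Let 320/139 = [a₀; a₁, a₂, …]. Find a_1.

3

320 = 2·139 + 42   →  a_0 = 2
139 = 3·42 + 13   →  a_1 = 3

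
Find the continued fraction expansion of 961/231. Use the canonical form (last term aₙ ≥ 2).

[4; 6, 4, 9]

961 = 4×231 + 37
231 = 6×37 + 9
37 = 4×9 + 1
9 = 9×1 + 0  (stop)
So 961/231 = [4; 6, 4, 9].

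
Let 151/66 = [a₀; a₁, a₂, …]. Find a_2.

2

151 = 2·66 + 19   →  a_0 = 2
66 = 3·19 + 9   →  a_1 = 3
19 = 2·9 + 1   →  a_2 = 2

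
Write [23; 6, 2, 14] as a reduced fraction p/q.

Fold from the inside: start with 14/1.
  2 + 1/14 = 29/14
  6 + 14/29 = 188/29
  23 + 29/188 = 4353/188

4353/188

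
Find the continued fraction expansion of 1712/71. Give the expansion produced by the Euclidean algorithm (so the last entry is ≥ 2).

[24; 8, 1, 7]

1712 = 24×71 + 8
71 = 8×8 + 7
8 = 1×7 + 1
7 = 7×1 + 0  (stop)
So 1712/71 = [24; 8, 1, 7].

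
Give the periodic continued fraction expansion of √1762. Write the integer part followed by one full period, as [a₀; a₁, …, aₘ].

a₀ = ⌊√1762⌋ = 41.
With m₀=0, d₀=1 and mₖ₊₁ = dₖaₖ − mₖ, dₖ₊₁ = (n − mₖ₊₁²)/dₖ, aₖ₊₁ = ⌊(a₀+mₖ₊₁)/dₖ₊₁⌋:
  k=1: m=41, d=81, a=1
  k=2: m=40, d=2, a=40
  k=3: m=40, d=81, a=1
  k=4: m=41, d=1, a=82
d=1 and a=2a₀=82 at k=4, so the next step gives (m, d) = (41, 81) again — its k=1 value — and the period has length 4.

[41; 1, 40, 1, 82]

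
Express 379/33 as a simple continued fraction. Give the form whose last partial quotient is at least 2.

379 = 11×33 + 16
33 = 2×16 + 1
16 = 16×1 + 0  (stop)
So 379/33 = [11; 2, 16].

[11; 2, 16]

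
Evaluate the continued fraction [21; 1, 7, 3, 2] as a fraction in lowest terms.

1269/58

Fold from the inside: start with 2/1.
  3 + 1/2 = 7/2
  7 + 2/7 = 51/7
  1 + 7/51 = 58/51
  21 + 51/58 = 1269/58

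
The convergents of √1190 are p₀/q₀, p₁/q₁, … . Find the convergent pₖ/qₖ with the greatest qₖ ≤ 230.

√1190 = [34; 2, 68, …] (period length 2).
Convergents:
  p_0/q_0 = 34/1
  p_1/q_1 = 69/2
  p_2/q_2 = 4726/137
  p_3/q_3 = 9521/276
q_2 = 137 ≤ 230 < 276 = q_3, so the answer is 4726/137.

4726/137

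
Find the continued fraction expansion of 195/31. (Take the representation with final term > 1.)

195 = 6*31 + 9
31 = 3*9 + 4
9 = 2*4 + 1
4 = 4*1 + 0  (stop)
So 195/31 = [6; 3, 2, 4].

[6; 3, 2, 4]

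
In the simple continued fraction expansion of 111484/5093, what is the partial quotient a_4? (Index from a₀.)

17

111484 = 21·5093 + 4531   →  a_0 = 21
5093 = 1·4531 + 562   →  a_1 = 1
4531 = 8·562 + 35   →  a_2 = 8
562 = 16·35 + 2   →  a_3 = 16
35 = 17·2 + 1   →  a_4 = 17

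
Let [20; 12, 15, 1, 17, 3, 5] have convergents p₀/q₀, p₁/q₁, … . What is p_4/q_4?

69527/3462

Using pₖ = aₖpₖ₋₁ + pₖ₋₂, qₖ = aₖqₖ₋₁ + qₖ₋₂ (with p₋₁=1, p₋₂=0, q₋₁=0, q₋₂=1):
  k=0: a=20, p=20, q=1
  k=1: a=12, p=241, q=12
  k=2: a=15, p=3635, q=181
  k=3: a=1, p=3876, q=193
  k=4: a=17, p=69527, q=3462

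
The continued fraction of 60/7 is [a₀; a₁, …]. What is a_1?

60 = 8·7 + 4   →  a_0 = 8
7 = 1·4 + 3   →  a_1 = 1

1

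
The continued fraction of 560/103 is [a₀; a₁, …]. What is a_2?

3

560 = 5·103 + 45   →  a_0 = 5
103 = 2·45 + 13   →  a_1 = 2
45 = 3·13 + 6   →  a_2 = 3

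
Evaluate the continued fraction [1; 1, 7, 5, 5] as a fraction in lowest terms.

400/213

Fold from the inside: start with 5/1.
  5 + 1/5 = 26/5
  7 + 5/26 = 187/26
  1 + 26/187 = 213/187
  1 + 187/213 = 400/213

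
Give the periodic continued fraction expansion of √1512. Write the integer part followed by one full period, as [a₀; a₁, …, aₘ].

[38; 1, 7, 1, 1, 1, 7, 1, 76]

a₀ = ⌊√1512⌋ = 38.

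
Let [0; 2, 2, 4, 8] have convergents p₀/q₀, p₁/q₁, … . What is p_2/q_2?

Using pₖ = aₖpₖ₋₁ + pₖ₋₂, qₖ = aₖqₖ₋₁ + qₖ₋₂ (with p₋₁=1, p₋₂=0, q₋₁=0, q₋₂=1):
  k=0: a=0, p=0, q=1
  k=1: a=2, p=1, q=2
  k=2: a=2, p=2, q=5

2/5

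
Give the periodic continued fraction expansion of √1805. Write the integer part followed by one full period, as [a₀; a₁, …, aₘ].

a₀ = ⌊√1805⌋ = 42.
With m₀=0, d₀=1 and mₖ₊₁ = dₖaₖ − mₖ, dₖ₊₁ = (n − mₖ₊₁²)/dₖ, aₖ₊₁ = ⌊(a₀+mₖ₊₁)/dₖ₊₁⌋:
  k=1: m=42, d=41, a=2
  k=2: m=40, d=5, a=16
  k=3: m=40, d=41, a=2
  k=4: m=42, d=1, a=84
d=1 and a=2a₀=84 at k=4, so the next step gives (m, d) = (42, 41) again — its k=1 value — and the period has length 4.

[42; 2, 16, 2, 84]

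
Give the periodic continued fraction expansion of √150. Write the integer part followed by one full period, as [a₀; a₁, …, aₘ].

[12; 4, 24]

a₀ = ⌊√150⌋ = 12.
With m₀=0, d₀=1 and mₖ₊₁ = dₖaₖ − mₖ, dₖ₊₁ = (n − mₖ₊₁²)/dₖ, aₖ₊₁ = ⌊(a₀+mₖ₊₁)/dₖ₊₁⌋:
  k=1: m=12, d=6, a=4
  k=2: m=12, d=1, a=24
d=1 and a=2a₀=24 at k=2, so the next step gives (m, d) = (12, 6) again — its k=1 value — and the period has length 2.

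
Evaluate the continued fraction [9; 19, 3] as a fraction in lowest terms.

Fold from the inside: start with 3/1.
  19 + 1/3 = 58/3
  9 + 3/58 = 525/58

525/58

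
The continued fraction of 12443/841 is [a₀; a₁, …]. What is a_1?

1

12443 = 14·841 + 669   →  a_0 = 14
841 = 1·669 + 172   →  a_1 = 1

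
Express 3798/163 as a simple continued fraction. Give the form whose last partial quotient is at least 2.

[23; 3, 3, 16]

3798 = 23*163 + 49
163 = 3*49 + 16
49 = 3*16 + 1
16 = 16*1 + 0  (stop)
So 3798/163 = [23; 3, 3, 16].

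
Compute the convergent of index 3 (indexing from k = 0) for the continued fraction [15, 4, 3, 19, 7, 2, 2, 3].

Using pₖ = aₖpₖ₋₁ + pₖ₋₂, qₖ = aₖqₖ₋₁ + qₖ₋₂ (with p₋₁=1, p₋₂=0, q₋₁=0, q₋₂=1):
  k=0: a=15, p=15, q=1
  k=1: a=4, p=61, q=4
  k=2: a=3, p=198, q=13
  k=3: a=19, p=3823, q=251

3823/251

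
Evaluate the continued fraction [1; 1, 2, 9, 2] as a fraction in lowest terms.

Using pₖ = aₖpₖ₋₁ + pₖ₋₂ and qₖ = aₖqₖ₋₁ + qₖ₋₂:
  k=0: a=1, p=1, q=1
  k=1: a=1, p=2, q=1
  k=2: a=2, p=5, q=3
  k=3: a=9, p=47, q=28
  k=4: a=2, p=99, q=59

99/59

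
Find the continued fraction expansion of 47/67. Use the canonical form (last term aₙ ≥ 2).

47 = 0·67 + 47
67 = 1·47 + 20
47 = 2·20 + 7
20 = 2·7 + 6
7 = 1·6 + 1
6 = 6·1 + 0  (stop)
So 47/67 = [0; 1, 2, 2, 1, 6].

[0; 1, 2, 2, 1, 6]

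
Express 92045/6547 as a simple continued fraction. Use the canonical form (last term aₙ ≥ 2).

[14; 16, 1, 11, 10, 1, 2]

92045 = 14×6547 + 387
6547 = 16×387 + 355
387 = 1×355 + 32
355 = 11×32 + 3
32 = 10×3 + 2
3 = 1×2 + 1
2 = 2×1 + 0  (stop)
So 92045/6547 = [14; 16, 1, 11, 10, 1, 2].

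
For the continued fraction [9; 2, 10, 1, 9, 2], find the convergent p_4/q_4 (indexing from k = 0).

Using pₖ = aₖpₖ₋₁ + pₖ₋₂, qₖ = aₖqₖ₋₁ + qₖ₋₂ (with p₋₁=1, p₋₂=0, q₋₁=0, q₋₂=1):
  k=0: a=9, p=9, q=1
  k=1: a=2, p=19, q=2
  k=2: a=10, p=199, q=21
  k=3: a=1, p=218, q=23
  k=4: a=9, p=2161, q=228

2161/228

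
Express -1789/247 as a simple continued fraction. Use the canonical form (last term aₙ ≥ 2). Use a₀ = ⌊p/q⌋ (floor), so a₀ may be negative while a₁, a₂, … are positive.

-1789 = -8×247 + 187
247 = 1×187 + 60
187 = 3×60 + 7
60 = 8×7 + 4
7 = 1×4 + 3
4 = 1×3 + 1
3 = 3×1 + 0  (stop)
So -1789/247 = [-8; 1, 3, 8, 1, 1, 3].

[-8; 1, 3, 8, 1, 1, 3]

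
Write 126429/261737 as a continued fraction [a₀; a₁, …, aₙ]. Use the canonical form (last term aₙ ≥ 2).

[0; 2, 14, 4, 5, 2, 17, 11]

126429 = 0×261737 + 126429
261737 = 2×126429 + 8879
126429 = 14×8879 + 2123
8879 = 4×2123 + 387
2123 = 5×387 + 188
387 = 2×188 + 11
188 = 17×11 + 1
11 = 11×1 + 0  (stop)
So 126429/261737 = [0; 2, 14, 4, 5, 2, 17, 11].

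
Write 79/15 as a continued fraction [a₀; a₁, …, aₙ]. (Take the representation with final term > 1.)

79 = 5*15 + 4
15 = 3*4 + 3
4 = 1*3 + 1
3 = 3*1 + 0  (stop)
So 79/15 = [5; 3, 1, 3].

[5; 3, 1, 3]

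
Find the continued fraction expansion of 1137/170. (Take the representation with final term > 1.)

1137 = 6*170 + 117
170 = 1*117 + 53
117 = 2*53 + 11
53 = 4*11 + 9
11 = 1*9 + 2
9 = 4*2 + 1
2 = 2*1 + 0  (stop)
So 1137/170 = [6; 1, 2, 4, 1, 4, 2].

[6; 1, 2, 4, 1, 4, 2]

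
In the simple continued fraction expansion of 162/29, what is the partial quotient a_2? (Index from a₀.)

162 = 5·29 + 17   →  a_0 = 5
29 = 1·17 + 12   →  a_1 = 1
17 = 1·12 + 5   →  a_2 = 1

1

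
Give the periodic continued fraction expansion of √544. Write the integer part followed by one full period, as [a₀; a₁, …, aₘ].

a₀ = ⌊√544⌋ = 23.
With m₀=0, d₀=1 and mₖ₊₁ = dₖaₖ − mₖ, dₖ₊₁ = (n − mₖ₊₁²)/dₖ, aₖ₊₁ = ⌊(a₀+mₖ₊₁)/dₖ₊₁⌋:
  k=1: m=23, d=15, a=3
  k=2: m=22, d=4, a=11
  k=3: m=22, d=15, a=3
  k=4: m=23, d=1, a=46
d=1 and a=2a₀=46 at k=4, so the next step gives (m, d) = (23, 15) again — its k=1 value — and the period has length 4.

[23; 3, 11, 3, 46]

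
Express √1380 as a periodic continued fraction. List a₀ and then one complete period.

[37; 6, 1, 2, 1, 6, 74]

a₀ = ⌊√1380⌋ = 37.
With m₀=0, d₀=1 and mₖ₊₁ = dₖaₖ − mₖ, dₖ₊₁ = (n − mₖ₊₁²)/dₖ, aₖ₊₁ = ⌊(a₀+mₖ₊₁)/dₖ₊₁⌋:
  k=1: m=37, d=11, a=6
  k=2: m=29, d=49, a=1
  k=3: m=20, d=20, a=2
  k=4: m=20, d=49, a=1
  k=5: m=29, d=11, a=6
  k=6: m=37, d=1, a=74
d=1 and a=2a₀=74 at k=6, so the next step gives (m, d) = (37, 11) again — its k=1 value — and the period has length 6.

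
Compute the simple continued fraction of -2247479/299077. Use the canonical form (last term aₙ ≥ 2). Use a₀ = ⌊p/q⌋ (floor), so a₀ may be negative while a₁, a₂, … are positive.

-2247479 = -8·299077 + 145137
299077 = 2·145137 + 8803
145137 = 16·8803 + 4289
8803 = 2·4289 + 225
4289 = 19·225 + 14
225 = 16·14 + 1
14 = 14·1 + 0  (stop)
So -2247479/299077 = [-8; 2, 16, 2, 19, 16, 14].

[-8; 2, 16, 2, 19, 16, 14]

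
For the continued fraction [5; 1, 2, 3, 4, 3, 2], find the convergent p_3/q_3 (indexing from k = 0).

Using pₖ = aₖpₖ₋₁ + pₖ₋₂, qₖ = aₖqₖ₋₁ + qₖ₋₂ (with p₋₁=1, p₋₂=0, q₋₁=0, q₋₂=1):
  k=0: a=5, p=5, q=1
  k=1: a=1, p=6, q=1
  k=2: a=2, p=17, q=3
  k=3: a=3, p=57, q=10

57/10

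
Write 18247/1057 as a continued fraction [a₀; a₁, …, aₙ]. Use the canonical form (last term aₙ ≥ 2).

18247 = 17·1057 + 278
1057 = 3·278 + 223
278 = 1·223 + 55
223 = 4·55 + 3
55 = 18·3 + 1
3 = 3·1 + 0  (stop)
So 18247/1057 = [17; 3, 1, 4, 18, 3].

[17; 3, 1, 4, 18, 3]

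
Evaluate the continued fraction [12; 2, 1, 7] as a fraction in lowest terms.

Using pₖ = aₖpₖ₋₁ + pₖ₋₂ and qₖ = aₖqₖ₋₁ + qₖ₋₂:
  k=0: a=12, p=12, q=1
  k=1: a=2, p=25, q=2
  k=2: a=1, p=37, q=3
  k=3: a=7, p=284, q=23

284/23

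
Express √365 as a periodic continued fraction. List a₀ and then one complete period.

[19; 9, 1, 1, 9, 38]

a₀ = ⌊√365⌋ = 19.
With m₀=0, d₀=1 and mₖ₊₁ = dₖaₖ − mₖ, dₖ₊₁ = (n − mₖ₊₁²)/dₖ, aₖ₊₁ = ⌊(a₀+mₖ₊₁)/dₖ₊₁⌋:
  k=1: m=19, d=4, a=9
  k=2: m=17, d=19, a=1
  k=3: m=2, d=19, a=1
  k=4: m=17, d=4, a=9
  k=5: m=19, d=1, a=38
d=1 and a=2a₀=38 at k=5, so the next step gives (m, d) = (19, 4) again — its k=1 value — and the period has length 5.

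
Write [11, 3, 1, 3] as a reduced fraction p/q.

Fold from the inside: start with 3/1.
  1 + 1/3 = 4/3
  3 + 3/4 = 15/4
  11 + 4/15 = 169/15

169/15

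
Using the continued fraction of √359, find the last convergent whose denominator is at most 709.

√359 = [18; 1, 17, 1, 36, …] (period length 4).
Convergents:
  p_0/q_0 = 18/1
  p_1/q_1 = 19/1
  p_2/q_2 = 341/18
  p_3/q_3 = 360/19
  p_4/q_4 = 13301/702
  p_5/q_5 = 13661/721
q_4 = 702 ≤ 709 < 721 = q_5, so the answer is 13301/702.

13301/702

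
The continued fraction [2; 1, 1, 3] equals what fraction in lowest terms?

Using pₖ = aₖpₖ₋₁ + pₖ₋₂ and qₖ = aₖqₖ₋₁ + qₖ₋₂:
  k=0: a=2, p=2, q=1
  k=1: a=1, p=3, q=1
  k=2: a=1, p=5, q=2
  k=3: a=3, p=18, q=7

18/7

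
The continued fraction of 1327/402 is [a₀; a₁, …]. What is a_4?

1327 = 3·402 + 121   →  a_0 = 3
402 = 3·121 + 39   →  a_1 = 3
121 = 3·39 + 4   →  a_2 = 3
39 = 9·4 + 3   →  a_3 = 9
4 = 1·3 + 1   →  a_4 = 1

1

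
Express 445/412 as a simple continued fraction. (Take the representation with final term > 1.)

445 = 1×412 + 33
412 = 12×33 + 16
33 = 2×16 + 1
16 = 16×1 + 0  (stop)
So 445/412 = [1; 12, 2, 16].

[1; 12, 2, 16]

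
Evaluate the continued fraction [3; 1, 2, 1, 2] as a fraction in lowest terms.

Fold from the inside: start with 2/1.
  1 + 1/2 = 3/2
  2 + 2/3 = 8/3
  1 + 3/8 = 11/8
  3 + 8/11 = 41/11

41/11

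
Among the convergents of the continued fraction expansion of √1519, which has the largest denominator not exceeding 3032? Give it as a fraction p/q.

√1519 = [38; 1, 37, 1, 76, …] (period length 4).
Convergents:
  p_0/q_0 = 38/1
  p_1/q_1 = 39/1
  p_2/q_2 = 1481/38
  p_3/q_3 = 1520/39
  p_4/q_4 = 117001/3002
  p_5/q_5 = 118521/3041
q_4 = 3002 ≤ 3032 < 3041 = q_5, so the answer is 117001/3002.

117001/3002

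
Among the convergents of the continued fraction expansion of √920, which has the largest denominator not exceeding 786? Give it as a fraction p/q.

16561/546

√920 = [30; 3, 60, …] (period length 2).
Convergents:
  p_0/q_0 = 30/1
  p_1/q_1 = 91/3
  p_2/q_2 = 5490/181
  p_3/q_3 = 16561/546
  p_4/q_4 = 999150/32941
q_3 = 546 ≤ 786 < 32941 = q_4, so the answer is 16561/546.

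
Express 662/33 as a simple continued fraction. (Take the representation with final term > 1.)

[20; 16, 2]

662 = 20*33 + 2
33 = 16*2 + 1
2 = 2*1 + 0  (stop)
So 662/33 = [20; 16, 2].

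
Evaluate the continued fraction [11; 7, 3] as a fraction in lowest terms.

Using pₖ = aₖpₖ₋₁ + pₖ₋₂ and qₖ = aₖqₖ₋₁ + qₖ₋₂:
  k=0: a=11, p=11, q=1
  k=1: a=7, p=78, q=7
  k=2: a=3, p=245, q=22

245/22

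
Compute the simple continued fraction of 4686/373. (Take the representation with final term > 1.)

[12; 1, 1, 3, 2, 7, 3]

4686 = 12*373 + 210
373 = 1*210 + 163
210 = 1*163 + 47
163 = 3*47 + 22
47 = 2*22 + 3
22 = 7*3 + 1
3 = 3*1 + 0  (stop)
So 4686/373 = [12; 1, 1, 3, 2, 7, 3].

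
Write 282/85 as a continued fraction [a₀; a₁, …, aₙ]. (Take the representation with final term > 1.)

[3; 3, 6, 1, 3]

282 = 3×85 + 27
85 = 3×27 + 4
27 = 6×4 + 3
4 = 1×3 + 1
3 = 3×1 + 0  (stop)
So 282/85 = [3; 3, 6, 1, 3].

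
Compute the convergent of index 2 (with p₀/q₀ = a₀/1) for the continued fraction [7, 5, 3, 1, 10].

Using pₖ = aₖpₖ₋₁ + pₖ₋₂, qₖ = aₖqₖ₋₁ + qₖ₋₂ (with p₋₁=1, p₋₂=0, q₋₁=0, q₋₂=1):
  k=0: a=7, p=7, q=1
  k=1: a=5, p=36, q=5
  k=2: a=3, p=115, q=16

115/16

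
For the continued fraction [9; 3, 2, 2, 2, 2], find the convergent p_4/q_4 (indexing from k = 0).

381/41

Using pₖ = aₖpₖ₋₁ + pₖ₋₂, qₖ = aₖqₖ₋₁ + qₖ₋₂ (with p₋₁=1, p₋₂=0, q₋₁=0, q₋₂=1):
  k=0: a=9, p=9, q=1
  k=1: a=3, p=28, q=3
  k=2: a=2, p=65, q=7
  k=3: a=2, p=158, q=17
  k=4: a=2, p=381, q=41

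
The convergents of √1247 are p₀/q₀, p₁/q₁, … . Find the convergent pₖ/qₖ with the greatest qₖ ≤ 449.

√1247 = [35; 3, 5, 9, 1, 9, 5, 3, 70, …] (period length 8).
Convergents:
  p_0/q_0 = 35/1
  p_1/q_1 = 106/3
  p_2/q_2 = 565/16
  p_3/q_3 = 5191/147
  p_4/q_4 = 5756/163
  p_5/q_5 = 56995/1614
q_4 = 163 ≤ 449 < 1614 = q_5, so the answer is 5756/163.

5756/163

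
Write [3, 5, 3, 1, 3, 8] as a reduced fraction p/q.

2083/653

Using pₖ = aₖpₖ₋₁ + pₖ₋₂ and qₖ = aₖqₖ₋₁ + qₖ₋₂:
  k=0: a=3, p=3, q=1
  k=1: a=5, p=16, q=5
  k=2: a=3, p=51, q=16
  k=3: a=1, p=67, q=21
  k=4: a=3, p=252, q=79
  k=5: a=8, p=2083, q=653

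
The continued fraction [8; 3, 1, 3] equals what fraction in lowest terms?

Fold from the inside: start with 3/1.
  1 + 1/3 = 4/3
  3 + 3/4 = 15/4
  8 + 4/15 = 124/15

124/15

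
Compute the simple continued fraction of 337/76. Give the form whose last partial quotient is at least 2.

[4; 2, 3, 3, 3]

337 = 4*76 + 33
76 = 2*33 + 10
33 = 3*10 + 3
10 = 3*3 + 1
3 = 3*1 + 0  (stop)
So 337/76 = [4; 2, 3, 3, 3].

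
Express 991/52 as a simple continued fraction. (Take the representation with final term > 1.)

991 = 19·52 + 3
52 = 17·3 + 1
3 = 3·1 + 0  (stop)
So 991/52 = [19; 17, 3].

[19; 17, 3]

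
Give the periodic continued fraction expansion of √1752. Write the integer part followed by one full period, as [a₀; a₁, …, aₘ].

[41; 1, 5, 1, 82]

a₀ = ⌊√1752⌋ = 41.
With m₀=0, d₀=1 and mₖ₊₁ = dₖaₖ − mₖ, dₖ₊₁ = (n − mₖ₊₁²)/dₖ, aₖ₊₁ = ⌊(a₀+mₖ₊₁)/dₖ₊₁⌋:
  k=1: m=41, d=71, a=1
  k=2: m=30, d=12, a=5
  k=3: m=30, d=71, a=1
  k=4: m=41, d=1, a=82
d=1 and a=2a₀=82 at k=4, so the next step gives (m, d) = (41, 71) again — its k=1 value — and the period has length 4.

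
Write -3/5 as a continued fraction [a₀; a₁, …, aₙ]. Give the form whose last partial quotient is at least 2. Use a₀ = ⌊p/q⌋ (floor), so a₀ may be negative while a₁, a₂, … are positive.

-3 = -1×5 + 2
5 = 2×2 + 1
2 = 2×1 + 0  (stop)
So -3/5 = [-1; 2, 2].

[-1; 2, 2]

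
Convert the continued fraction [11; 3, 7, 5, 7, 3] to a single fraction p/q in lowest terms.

28885/2552

Using pₖ = aₖpₖ₋₁ + pₖ₋₂ and qₖ = aₖqₖ₋₁ + qₖ₋₂:
  k=0: a=11, p=11, q=1
  k=1: a=3, p=34, q=3
  k=2: a=7, p=249, q=22
  k=3: a=5, p=1279, q=113
  k=4: a=7, p=9202, q=813
  k=5: a=3, p=28885, q=2552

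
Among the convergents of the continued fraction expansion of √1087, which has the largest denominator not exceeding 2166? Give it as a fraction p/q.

70687/2144

√1087 = [32; 1, 31, 1, 64, …] (period length 4).
Convergents:
  p_0/q_0 = 32/1
  p_1/q_1 = 33/1
  p_2/q_2 = 1055/32
  p_3/q_3 = 1088/33
  p_4/q_4 = 70687/2144
  p_5/q_5 = 71775/2177
q_4 = 2144 ≤ 2166 < 2177 = q_5, so the answer is 70687/2144.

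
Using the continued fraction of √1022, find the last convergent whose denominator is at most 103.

√1022 = [31; 1, 30, 1, 62, …] (period length 4).
Convergents:
  p_0/q_0 = 31/1
  p_1/q_1 = 32/1
  p_2/q_2 = 991/31
  p_3/q_3 = 1023/32
  p_4/q_4 = 64417/2015
q_3 = 32 ≤ 103 < 2015 = q_4, so the answer is 1023/32.

1023/32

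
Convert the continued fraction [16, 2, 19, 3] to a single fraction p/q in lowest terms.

Using pₖ = aₖpₖ₋₁ + pₖ₋₂ and qₖ = aₖqₖ₋₁ + qₖ₋₂:
  k=0: a=16, p=16, q=1
  k=1: a=2, p=33, q=2
  k=2: a=19, p=643, q=39
  k=3: a=3, p=1962, q=119

1962/119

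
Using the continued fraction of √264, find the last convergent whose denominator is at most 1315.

√264 = [16; 4, 32, …] (period length 2).
Convergents:
  p_0/q_0 = 16/1
  p_1/q_1 = 65/4
  p_2/q_2 = 2096/129
  p_3/q_3 = 8449/520
  p_4/q_4 = 272464/16769
q_3 = 520 ≤ 1315 < 16769 = q_4, so the answer is 8449/520.

8449/520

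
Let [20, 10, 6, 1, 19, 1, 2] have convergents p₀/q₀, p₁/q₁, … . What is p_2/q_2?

Using pₖ = aₖpₖ₋₁ + pₖ₋₂, qₖ = aₖqₖ₋₁ + qₖ₋₂ (with p₋₁=1, p₋₂=0, q₋₁=0, q₋₂=1):
  k=0: a=20, p=20, q=1
  k=1: a=10, p=201, q=10
  k=2: a=6, p=1226, q=61

1226/61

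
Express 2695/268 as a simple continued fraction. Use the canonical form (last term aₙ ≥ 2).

[10; 17, 1, 6, 2]

2695 = 10×268 + 15
268 = 17×15 + 13
15 = 1×13 + 2
13 = 6×2 + 1
2 = 2×1 + 0  (stop)
So 2695/268 = [10; 17, 1, 6, 2].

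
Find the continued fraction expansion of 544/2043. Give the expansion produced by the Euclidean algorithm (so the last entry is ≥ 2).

544 = 0*2043 + 544
2043 = 3*544 + 411
544 = 1*411 + 133
411 = 3*133 + 12
133 = 11*12 + 1
12 = 12*1 + 0  (stop)
So 544/2043 = [0; 3, 1, 3, 11, 12].

[0; 3, 1, 3, 11, 12]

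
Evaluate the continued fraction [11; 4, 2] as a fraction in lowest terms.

Using pₖ = aₖpₖ₋₁ + pₖ₋₂ and qₖ = aₖqₖ₋₁ + qₖ₋₂:
  k=0: a=11, p=11, q=1
  k=1: a=4, p=45, q=4
  k=2: a=2, p=101, q=9

101/9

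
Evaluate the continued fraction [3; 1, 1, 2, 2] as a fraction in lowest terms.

43/12

Using pₖ = aₖpₖ₋₁ + pₖ₋₂ and qₖ = aₖqₖ₋₁ + qₖ₋₂:
  k=0: a=3, p=3, q=1
  k=1: a=1, p=4, q=1
  k=2: a=1, p=7, q=2
  k=3: a=2, p=18, q=5
  k=4: a=2, p=43, q=12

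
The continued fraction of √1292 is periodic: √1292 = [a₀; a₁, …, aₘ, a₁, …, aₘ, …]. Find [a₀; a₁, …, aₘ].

a₀ = ⌊√1292⌋ = 35.
With m₀=0, d₀=1 and mₖ₊₁ = dₖaₖ − mₖ, dₖ₊₁ = (n − mₖ₊₁²)/dₖ, aₖ₊₁ = ⌊(a₀+mₖ₊₁)/dₖ₊₁⌋:
  k=1: m=35, d=67, a=1
  k=2: m=32, d=4, a=16
  k=3: m=32, d=67, a=1
  k=4: m=35, d=1, a=70
d=1 and a=2a₀=70 at k=4, so the next step gives (m, d) = (35, 67) again — its k=1 value — and the period has length 4.

[35; 1, 16, 1, 70]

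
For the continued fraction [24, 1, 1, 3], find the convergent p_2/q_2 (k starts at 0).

49/2

Using pₖ = aₖpₖ₋₁ + pₖ₋₂, qₖ = aₖqₖ₋₁ + qₖ₋₂ (with p₋₁=1, p₋₂=0, q₋₁=0, q₋₂=1):
  k=0: a=24, p=24, q=1
  k=1: a=1, p=25, q=1
  k=2: a=1, p=49, q=2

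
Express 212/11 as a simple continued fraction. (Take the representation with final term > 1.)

212 = 19*11 + 3
11 = 3*3 + 2
3 = 1*2 + 1
2 = 2*1 + 0  (stop)
So 212/11 = [19; 3, 1, 2].

[19; 3, 1, 2]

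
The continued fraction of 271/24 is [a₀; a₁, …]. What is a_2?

271 = 11·24 + 7   →  a_0 = 11
24 = 3·7 + 3   →  a_1 = 3
7 = 2·3 + 1   →  a_2 = 2

2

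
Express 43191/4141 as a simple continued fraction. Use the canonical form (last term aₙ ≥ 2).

43191 = 10×4141 + 1781
4141 = 2×1781 + 579
1781 = 3×579 + 44
579 = 13×44 + 7
44 = 6×7 + 2
7 = 3×2 + 1
2 = 2×1 + 0  (stop)
So 43191/4141 = [10; 2, 3, 13, 6, 3, 2].

[10; 2, 3, 13, 6, 3, 2]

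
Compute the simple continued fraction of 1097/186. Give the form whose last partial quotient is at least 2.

[5; 1, 8, 1, 3, 1, 3]

1097 = 5×186 + 167
186 = 1×167 + 19
167 = 8×19 + 15
19 = 1×15 + 4
15 = 3×4 + 3
4 = 1×3 + 1
3 = 3×1 + 0  (stop)
So 1097/186 = [5; 1, 8, 1, 3, 1, 3].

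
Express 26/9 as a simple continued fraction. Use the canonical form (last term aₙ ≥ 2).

[2; 1, 8]

26 = 2·9 + 8
9 = 1·8 + 1
8 = 8·1 + 0  (stop)
So 26/9 = [2; 1, 8].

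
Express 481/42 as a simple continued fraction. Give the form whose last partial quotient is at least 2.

[11; 2, 4, 1, 3]

481 = 11·42 + 19
42 = 2·19 + 4
19 = 4·4 + 3
4 = 1·3 + 1
3 = 3·1 + 0  (stop)
So 481/42 = [11; 2, 4, 1, 3].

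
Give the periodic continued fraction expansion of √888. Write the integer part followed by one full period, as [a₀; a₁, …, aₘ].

a₀ = ⌊√888⌋ = 29.
With m₀=0, d₀=1 and mₖ₊₁ = dₖaₖ − mₖ, dₖ₊₁ = (n − mₖ₊₁²)/dₖ, aₖ₊₁ = ⌊(a₀+mₖ₊₁)/dₖ₊₁⌋:
  k=1: m=29, d=47, a=1
  k=2: m=18, d=12, a=3
  k=3: m=18, d=47, a=1
  k=4: m=29, d=1, a=58
d=1 and a=2a₀=58 at k=4, so the next step gives (m, d) = (29, 47) again — its k=1 value — and the period has length 4.

[29; 1, 3, 1, 58]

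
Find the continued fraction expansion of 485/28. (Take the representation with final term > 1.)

[17; 3, 9]

485 = 17·28 + 9
28 = 3·9 + 1
9 = 9·1 + 0  (stop)
So 485/28 = [17; 3, 9].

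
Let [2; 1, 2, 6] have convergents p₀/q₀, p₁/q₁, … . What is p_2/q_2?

Using pₖ = aₖpₖ₋₁ + pₖ₋₂, qₖ = aₖqₖ₋₁ + qₖ₋₂ (with p₋₁=1, p₋₂=0, q₋₁=0, q₋₂=1):
  k=0: a=2, p=2, q=1
  k=1: a=1, p=3, q=1
  k=2: a=2, p=8, q=3

8/3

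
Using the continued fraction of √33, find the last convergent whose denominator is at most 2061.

11357/1977

√33 = [5; 1, 2, 1, 10, …] (period length 4).
Convergents:
  p_0/q_0 = 5/1
  p_1/q_1 = 6/1
  p_2/q_2 = 17/3
  p_3/q_3 = 23/4
  p_4/q_4 = 247/43
  p_5/q_5 = 270/47
  p_6/q_6 = 787/137
  p_7/q_7 = 1057/184
  p_8/q_8 = 11357/1977
  p_9/q_9 = 12414/2161
q_8 = 1977 ≤ 2061 < 2161 = q_9, so the answer is 11357/1977.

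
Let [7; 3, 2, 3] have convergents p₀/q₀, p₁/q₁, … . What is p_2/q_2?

Using pₖ = aₖpₖ₋₁ + pₖ₋₂, qₖ = aₖqₖ₋₁ + qₖ₋₂ (with p₋₁=1, p₋₂=0, q₋₁=0, q₋₂=1):
  k=0: a=7, p=7, q=1
  k=1: a=3, p=22, q=3
  k=2: a=2, p=51, q=7

51/7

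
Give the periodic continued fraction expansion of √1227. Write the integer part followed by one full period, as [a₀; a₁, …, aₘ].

a₀ = ⌊√1227⌋ = 35.
With m₀=0, d₀=1 and mₖ₊₁ = dₖaₖ − mₖ, dₖ₊₁ = (n − mₖ₊₁²)/dₖ, aₖ₊₁ = ⌊(a₀+mₖ₊₁)/dₖ₊₁⌋:
  k=1: m=35, d=2, a=35
  k=2: m=35, d=1, a=70
d=1 and a=2a₀=70 at k=2, so the next step gives (m, d) = (35, 2) again — its k=1 value — and the period has length 2.

[35; 35, 70]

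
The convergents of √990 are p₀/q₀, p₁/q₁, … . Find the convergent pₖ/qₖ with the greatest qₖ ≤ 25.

√990 = [31; 2, 6, 2, 62, …] (period length 4).
Convergents:
  p_0/q_0 = 31/1
  p_1/q_1 = 63/2
  p_2/q_2 = 409/13
  p_3/q_3 = 881/28
q_2 = 13 ≤ 25 < 28 = q_3, so the answer is 409/13.

409/13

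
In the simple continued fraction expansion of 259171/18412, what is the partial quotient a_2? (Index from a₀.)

8

259171 = 14·18412 + 1403   →  a_0 = 14
18412 = 13·1403 + 173   →  a_1 = 13
1403 = 8·173 + 19   →  a_2 = 8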